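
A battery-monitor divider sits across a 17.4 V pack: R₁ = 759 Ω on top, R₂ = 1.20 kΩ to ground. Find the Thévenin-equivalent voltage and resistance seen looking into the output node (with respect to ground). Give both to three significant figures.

V_th is the open-circuit tap voltage: 17.4 × 1200/(759 + 1200) = 10.7 V.
With the supply zeroed, R₁ and R₂ appear in parallel from the tap: R_th = R₁‖R₂ = (759 × 1200)/1959 = 465 Ω.

V_th = 10.7 V, R_th = 465 Ω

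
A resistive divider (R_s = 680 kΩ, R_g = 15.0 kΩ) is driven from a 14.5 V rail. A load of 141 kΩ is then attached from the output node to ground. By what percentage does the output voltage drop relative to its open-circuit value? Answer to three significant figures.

9.43 %

The divider's output (Thévenin) resistance is R_s‖R_g = 14.68 kΩ.
Fractional drop under load = R_th/(R_th + R_L) = 14.68 / (14.68 + 141) = 0.09427.
So the output falls by 9.43 %.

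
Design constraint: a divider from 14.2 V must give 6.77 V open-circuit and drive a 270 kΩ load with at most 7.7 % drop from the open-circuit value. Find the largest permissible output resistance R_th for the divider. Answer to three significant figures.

R_th ≤ 22.5 kΩ

Loading drop = R_th/(R_th + R_L) ≤ 0.0770, so R_th ≤ R_L · ε/(1−ε) = 270 kΩ × 0.0770/0.9230 = 22.5 kΩ.
(Any R1, R2 with R2/(R1+R2) = 0.477 and R1‖R2 ≤ 22.5 kΩ will meet the spec.)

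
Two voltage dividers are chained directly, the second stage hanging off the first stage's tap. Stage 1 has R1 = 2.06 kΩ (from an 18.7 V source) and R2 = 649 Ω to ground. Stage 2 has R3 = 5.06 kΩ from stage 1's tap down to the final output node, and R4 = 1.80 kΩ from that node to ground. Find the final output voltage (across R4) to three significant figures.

V_out ≈ 1.10 V

Stage 2 presents R3+R4 = 6860 Ω as a load on stage 1's tap.
Stage 1's lower leg becomes R2‖(R3+R4) = 592.9 Ω, so V_mid = 18.7 × 592.9/2653 = 4.179 V.
Stage 2 is itself unloaded: V_out = V_mid × R4/(R3+R4) = 4.179 × 1800/6860 = 1.10 V.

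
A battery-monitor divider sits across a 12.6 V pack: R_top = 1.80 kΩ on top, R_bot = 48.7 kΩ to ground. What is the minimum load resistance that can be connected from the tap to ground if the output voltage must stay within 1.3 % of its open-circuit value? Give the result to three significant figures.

R_L(min) ≈ 132 kΩ

Output resistance R_th = R_top‖R_bot = (1.80 × 48.7)/50.50 = 1.736 kΩ.
The fractional drop is R_th/(R_th + R_L); requiring this ≤ 0.0130 gives R_L ≥ R_th(1/0.0130 − 1) = 1.736 × 75.92 = 132 kΩ.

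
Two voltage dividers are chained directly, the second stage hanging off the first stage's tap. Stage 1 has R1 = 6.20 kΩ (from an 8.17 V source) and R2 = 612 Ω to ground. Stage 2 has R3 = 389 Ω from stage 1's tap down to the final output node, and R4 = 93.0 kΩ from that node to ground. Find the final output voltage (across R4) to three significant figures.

V_out ≈ 0.727 V

Stage 2 presents R3+R4 = 93390 Ω as a load on stage 1's tap.
Stage 1's lower leg becomes R2‖(R3+R4) = 608.0 Ω, so V_mid = 8.17 × 608.0/6808 = 0.7297 V.
Stage 2 is itself unloaded: V_out = V_mid × R4/(R3+R4) = 0.7297 × 93000/93390 = 0.727 V.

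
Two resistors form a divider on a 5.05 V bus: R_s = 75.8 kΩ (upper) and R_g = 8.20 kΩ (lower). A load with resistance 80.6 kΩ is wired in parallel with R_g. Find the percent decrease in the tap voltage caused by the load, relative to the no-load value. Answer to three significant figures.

8.41 %

Unloaded V = 5.05 × 8.20/84.00 = 0.49298 V.
Loaded: R_g‖R_L = 7.443 kΩ, giving V = 5.05 × 7.443/83.24 = 0.45152 V.
Drop = (0.49298 − 0.45152) / 0.49298 = 8.41 %.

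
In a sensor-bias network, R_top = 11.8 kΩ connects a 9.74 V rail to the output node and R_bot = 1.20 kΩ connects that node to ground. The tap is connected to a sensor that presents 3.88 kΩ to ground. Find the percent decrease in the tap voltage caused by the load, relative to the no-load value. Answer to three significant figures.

21.9 %

Unloaded V = 9.74 × 1.20/13.00 = 0.8991 V.
Loaded: R_bot‖R_L = 0.9165 kΩ, giving V = 9.74 × 0.9165/12.72 = 0.7020 V.
Drop = (0.8991 − 0.7020) / 0.8991 = 21.9 %.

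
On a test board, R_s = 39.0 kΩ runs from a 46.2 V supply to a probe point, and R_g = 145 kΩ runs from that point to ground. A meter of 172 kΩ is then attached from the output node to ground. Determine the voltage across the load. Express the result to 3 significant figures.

V_out ≈ 30.9 V

The load sits in parallel with R_g: R_g‖R_L = (145 × 172) / (145 + 172) = 78.68 kΩ.
V_out = 46.2 × 78.68 / (39.0 + 78.68) = 46.2 × 78.68/117.7 = 30.9 V.
(Unloaded it would have been 36.4 V.)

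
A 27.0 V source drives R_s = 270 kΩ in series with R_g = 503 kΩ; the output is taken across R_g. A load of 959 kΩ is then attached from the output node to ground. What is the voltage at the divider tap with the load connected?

The load sits in parallel with R_g: R_g‖R_L = (503 × 959) / (503 + 959) = 329.9 kΩ.
V_out = 27.0 × 329.9 / (270 + 329.9) = 27.0 × 329.9/599.9 = 14.8 V.

V_out ≈ 14.8 V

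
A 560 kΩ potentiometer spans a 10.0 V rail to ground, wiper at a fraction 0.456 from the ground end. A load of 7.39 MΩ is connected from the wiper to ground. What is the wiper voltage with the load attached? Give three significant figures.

The wiper splits the pot into (1−α)R = 304.6 kΩ above and αR = 255.4 kΩ below.
Lower section ‖ load = 246.8 kΩ.
V_wiper = 10.0 × 246.8/(304.6 + 246.8) = 4.48 V.

V ≈ 4.48 V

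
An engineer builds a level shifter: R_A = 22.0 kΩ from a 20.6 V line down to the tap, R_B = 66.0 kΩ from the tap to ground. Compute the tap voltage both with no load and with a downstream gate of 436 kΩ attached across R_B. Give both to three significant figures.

Open-circuit: V = 20.6 × 66.0/(22.0 + 66.0) = 15.4 V.
With the load, R_B becomes R_B‖R_L = 57.32 kΩ, so V = 20.6 × 57.32/79.32 = 14.9 V.

Unloaded: 15.4 V; loaded: 14.9 V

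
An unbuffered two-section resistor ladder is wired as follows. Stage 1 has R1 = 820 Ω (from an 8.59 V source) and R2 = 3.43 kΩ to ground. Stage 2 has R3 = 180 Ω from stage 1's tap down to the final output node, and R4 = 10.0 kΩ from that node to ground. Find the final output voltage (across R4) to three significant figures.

Stage 2 presents R3+R4 = 10180 Ω as a load on stage 1's tap.
Stage 1's lower leg becomes R2‖(R3+R4) = 2566 Ω, so V_mid = 8.59 × 2566/3386 = 6.509 V.
Stage 2 is itself unloaded: V_out = V_mid × R4/(R3+R4) = 6.509 × 10000/10180 = 6.39 V.

V_out ≈ 6.39 V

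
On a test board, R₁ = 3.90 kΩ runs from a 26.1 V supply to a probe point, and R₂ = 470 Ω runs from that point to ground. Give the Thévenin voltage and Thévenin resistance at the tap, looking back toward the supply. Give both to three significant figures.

V_th = 2.81 V, R_th = 419 Ω

V_th is the open-circuit tap voltage: 26.1 × 470/(3900 + 470) = 2.81 V.
With the supply zeroed, R₁ and R₂ appear in parallel from the tap: R_th = R₁‖R₂ = (3900 × 470)/4370 = 419 Ω.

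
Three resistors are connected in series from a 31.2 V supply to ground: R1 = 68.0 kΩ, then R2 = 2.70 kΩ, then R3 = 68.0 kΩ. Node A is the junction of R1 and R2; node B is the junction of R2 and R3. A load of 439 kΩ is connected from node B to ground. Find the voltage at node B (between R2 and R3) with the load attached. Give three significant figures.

At node B, R3 is in parallel with the load: R3‖R_L = 58.88 kΩ.
Below node A the resistance is R2 + (R3‖R_L) = 61.58 kΩ, so V_A = 31.2 × 61.58/129.6 = 14.83 V.
Then V_B = V_A × (R3‖R_L)/(R2 + R3‖R_L) = 14.83 × 58.88/61.58 = 14.2 V.

V ≈ 14.2 V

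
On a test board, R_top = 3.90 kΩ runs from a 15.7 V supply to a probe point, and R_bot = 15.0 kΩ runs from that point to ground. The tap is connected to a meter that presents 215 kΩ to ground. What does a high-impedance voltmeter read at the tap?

V_out ≈ 12.3 V

The load sits in parallel with R_bot: R_bot‖R_L = (15.0 × 215) / (15.0 + 215) = 14.02 kΩ.
V_out = 15.7 × 14.02 / (3.90 + 14.02) = 15.7 × 14.02/17.92 = 12.3 V.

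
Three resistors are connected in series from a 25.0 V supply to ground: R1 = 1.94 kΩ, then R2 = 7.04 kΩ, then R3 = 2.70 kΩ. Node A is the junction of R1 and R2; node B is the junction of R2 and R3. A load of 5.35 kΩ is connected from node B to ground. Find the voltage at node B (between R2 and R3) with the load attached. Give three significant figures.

V ≈ 4.16 V

At node B, R3 is in parallel with the load: R3‖R_L = 1.794 kΩ.
Below node A the resistance is R2 + (R3‖R_L) = 8.834 kΩ, so V_A = 25.0 × 8.834/10.77 = 20.50 V.
Then V_B = V_A × (R3‖R_L)/(R2 + R3‖R_L) = 20.50 × 1.794/8.834 = 4.16 V.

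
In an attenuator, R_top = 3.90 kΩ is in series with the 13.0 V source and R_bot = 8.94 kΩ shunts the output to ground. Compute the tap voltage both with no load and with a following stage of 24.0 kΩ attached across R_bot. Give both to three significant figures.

Unloaded: 9.05 V; loaded: 8.13 V

Open-circuit: V = 13.0 × 8.94/(3.90 + 8.94) = 9.05 V.
With the load, R_bot becomes R_bot‖R_L = 6.514 kΩ, so V = 13.0 × 6.514/10.41 = 8.13 V.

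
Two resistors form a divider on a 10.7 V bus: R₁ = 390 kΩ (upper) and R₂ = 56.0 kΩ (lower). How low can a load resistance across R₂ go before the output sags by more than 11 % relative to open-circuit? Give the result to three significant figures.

R_L(min) ≈ 396 kΩ

Output resistance R_th = R₁‖R₂ = (390 × 56.0)/446.0 = 48.97 kΩ.
The fractional drop is R_th/(R_th + R_L); requiring this ≤ 0.110 gives R_L ≥ R_th(1/0.110 − 1) = 48.97 × 8.091 = 396 kΩ.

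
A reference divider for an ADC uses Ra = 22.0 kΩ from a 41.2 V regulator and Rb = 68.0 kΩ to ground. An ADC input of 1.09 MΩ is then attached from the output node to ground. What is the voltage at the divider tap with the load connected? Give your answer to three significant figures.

The load sits in parallel with Rb: Rb‖R_L = (68.0 × 1090) / (68.0 + 1090) = 64.01 kΩ.
V_out = 41.2 × 64.01 / (22.0 + 64.01) = 41.2 × 64.01/86.01 = 30.7 V.

V_out ≈ 30.7 V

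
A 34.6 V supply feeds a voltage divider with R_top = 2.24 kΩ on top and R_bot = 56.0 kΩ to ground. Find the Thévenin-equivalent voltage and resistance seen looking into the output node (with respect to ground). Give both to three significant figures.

V_th is the open-circuit tap voltage: 34.6 × 56.0/(2.24 + 56.0) = 33.3 V.
With the supply zeroed, R_top and R_bot appear in parallel from the tap: R_th = R_top‖R_bot = (2.24 × 56.0)/58.24 = 2.15 kΩ.

V_th = 33.3 V, R_th = 2.15 kΩ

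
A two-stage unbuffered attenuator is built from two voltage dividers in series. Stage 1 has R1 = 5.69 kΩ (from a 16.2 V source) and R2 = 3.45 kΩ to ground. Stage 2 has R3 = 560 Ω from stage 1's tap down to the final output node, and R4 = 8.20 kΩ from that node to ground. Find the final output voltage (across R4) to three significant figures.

V_out ≈ 4.60 V

Stage 2 presents R3+R4 = 8760 Ω as a load on stage 1's tap.
Stage 1's lower leg becomes R2‖(R3+R4) = 2475 Ω, so V_mid = 16.2 × 2475/8165 = 4.911 V.
Stage 2 is itself unloaded: V_out = V_mid × R4/(R3+R4) = 4.911 × 8200/8760 = 4.60 V.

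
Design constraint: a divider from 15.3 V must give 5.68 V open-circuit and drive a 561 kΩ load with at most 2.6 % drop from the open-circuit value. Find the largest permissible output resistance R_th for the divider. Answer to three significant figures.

Loading drop = R_th/(R_th + R_L) ≤ 0.0260, so R_th ≤ R_L · ε/(1−ε) = 561 kΩ × 0.0260/0.9740 = 15.0 kΩ.

R_th ≤ 15.0 kΩ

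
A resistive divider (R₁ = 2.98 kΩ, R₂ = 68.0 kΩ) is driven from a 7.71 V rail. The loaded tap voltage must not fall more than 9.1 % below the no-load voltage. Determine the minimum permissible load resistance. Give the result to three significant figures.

Output resistance R_th = R₁‖R₂ = (2.98 × 68.0)/70.98 = 2.855 kΩ.
The fractional drop is R_th/(R_th + R_L); requiring this ≤ 0.0910 gives R_L ≥ R_th(1/0.0910 − 1) = 2.855 × 9.989 = 28.5 kΩ.

R_L(min) ≈ 28.5 kΩ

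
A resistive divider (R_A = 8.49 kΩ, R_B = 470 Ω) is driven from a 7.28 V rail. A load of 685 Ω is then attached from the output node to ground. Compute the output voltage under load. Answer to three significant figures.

The load sits in parallel with R_B: R_B‖R_L = (470 × 685) / (470 + 685) = 278.7 Ω.
V_out = 7.28 × 278.7 / (8490 + 278.7) = 7.28 × 278.7/8769 = 0.231 V.

V_out ≈ 0.231 V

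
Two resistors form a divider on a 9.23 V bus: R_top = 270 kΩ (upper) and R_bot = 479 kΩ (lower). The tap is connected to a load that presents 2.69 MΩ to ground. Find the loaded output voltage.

The load sits in parallel with R_bot: R_bot‖R_L = (479 × 2690) / (479 + 2690) = 406.6 kΩ.
V_out = 9.23 × 406.6 / (270 + 406.6) = 9.23 × 406.6/676.6 = 5.55 V.

V_out ≈ 5.55 V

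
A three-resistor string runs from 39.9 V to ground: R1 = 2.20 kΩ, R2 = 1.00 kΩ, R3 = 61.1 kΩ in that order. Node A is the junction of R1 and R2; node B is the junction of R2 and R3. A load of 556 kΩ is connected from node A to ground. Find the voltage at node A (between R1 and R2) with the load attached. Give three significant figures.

Below node A the series string R2+R3 = 62.10 kΩ sits in parallel with the 556 kΩ load: 55.86 kΩ.
V_A = 39.9 × 55.86/(2.20 + 55.86) = 38.4 V.

V ≈ 38.4 V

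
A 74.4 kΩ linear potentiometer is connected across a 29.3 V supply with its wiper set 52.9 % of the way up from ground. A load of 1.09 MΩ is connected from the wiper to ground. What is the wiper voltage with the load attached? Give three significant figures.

V ≈ 15.2 V

The wiper splits the pot into (1−α)R = 35.04 kΩ above and αR = 39.36 kΩ below.
Lower section ‖ load = 37.99 kΩ.
V_wiper = 29.3 × 37.99/(35.04 + 37.99) = 15.2 V.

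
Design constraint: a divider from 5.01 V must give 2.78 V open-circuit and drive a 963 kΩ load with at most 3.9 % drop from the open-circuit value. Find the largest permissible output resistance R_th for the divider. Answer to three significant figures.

Loading drop = R_th/(R_th + R_L) ≤ 0.0390, so R_th ≤ R_L · ε/(1−ε) = 963 kΩ × 0.0390/0.9610 = 39.1 kΩ.

R_th ≤ 39.1 kΩ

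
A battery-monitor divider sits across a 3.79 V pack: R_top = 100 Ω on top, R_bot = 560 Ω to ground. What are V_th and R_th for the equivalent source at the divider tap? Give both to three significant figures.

V_th is the open-circuit tap voltage: 3.79 × 560/(100 + 560) = 3.22 V.
With the supply zeroed, R_top and R_bot appear in parallel from the tap: R_th = R_top‖R_bot = (100 × 560)/660.0 = 84.8 Ω.

V_th = 3.22 V, R_th = 84.8 Ω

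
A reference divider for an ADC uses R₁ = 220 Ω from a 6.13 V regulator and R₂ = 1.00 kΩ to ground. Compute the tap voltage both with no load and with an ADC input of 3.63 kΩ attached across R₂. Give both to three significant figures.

Open-circuit: V = 6.13 × 1000/(220 + 1000) = 5.02 V.
With the load, R₂ becomes R₂‖R_L = 784.0 Ω, so V = 6.13 × 784.0/1004 = 4.79 V.

Unloaded: 5.02 V; loaded: 4.79 V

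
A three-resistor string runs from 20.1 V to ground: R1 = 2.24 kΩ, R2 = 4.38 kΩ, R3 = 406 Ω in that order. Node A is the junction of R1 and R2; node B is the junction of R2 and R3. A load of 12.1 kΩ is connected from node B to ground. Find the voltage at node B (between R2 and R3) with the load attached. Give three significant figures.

V ≈ 1.13 V

At node B, R3 is in parallel with the load: R3‖R_L = 392.8 Ω.
Below node A the resistance is R2 + (R3‖R_L) = 4773 Ω, so V_A = 20.1 × 4773/7013 = 13.68 V.
Then V_B = V_A × (R3‖R_L)/(R2 + R3‖R_L) = 13.68 × 392.8/4773 = 1.13 V.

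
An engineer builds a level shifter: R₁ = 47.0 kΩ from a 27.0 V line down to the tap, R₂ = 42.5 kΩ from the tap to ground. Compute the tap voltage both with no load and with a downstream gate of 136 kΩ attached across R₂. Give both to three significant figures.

Unloaded: 12.8 V; loaded: 11.0 V

Open-circuit: V = 27.0 × 42.5/(47.0 + 42.5) = 12.8 V.
With the load, R₂ becomes R₂‖R_L = 32.38 kΩ, so V = 27.0 × 32.38/79.38 = 11.0 V.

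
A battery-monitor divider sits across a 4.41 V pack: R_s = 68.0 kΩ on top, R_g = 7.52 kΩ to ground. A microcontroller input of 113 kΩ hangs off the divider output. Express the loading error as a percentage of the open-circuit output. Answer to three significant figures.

5.65 %

The divider's output (Thévenin) resistance is R_s‖R_g = 6.771 kΩ.
Fractional drop under load = R_th/(R_th + R_L) = 6.771 / (6.771 + 113) = 0.05653.
So the output falls by 5.65 %.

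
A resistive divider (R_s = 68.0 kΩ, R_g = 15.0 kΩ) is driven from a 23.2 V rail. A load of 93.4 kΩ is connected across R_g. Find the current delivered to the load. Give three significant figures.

I_L ≈ 0.0397 mA

R_g‖R_L = 12.92 kΩ; V_out = 23.2 × 12.92/80.92 = 3.705 V.
I_L = V_out / R_L = 3.705 / 93.4 kΩ = 0.0397 mA.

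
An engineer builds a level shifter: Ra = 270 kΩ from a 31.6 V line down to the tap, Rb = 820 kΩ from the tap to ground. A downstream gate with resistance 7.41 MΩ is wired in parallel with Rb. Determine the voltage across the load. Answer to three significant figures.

The load sits in parallel with Rb: Rb‖R_L = (820 × 7410) / (820 + 7410) = 738.3 kΩ.
V_out = 31.6 × 738.3 / (270 + 738.3) = 31.6 × 738.3/1008 = 23.1 V.

V_out ≈ 23.1 V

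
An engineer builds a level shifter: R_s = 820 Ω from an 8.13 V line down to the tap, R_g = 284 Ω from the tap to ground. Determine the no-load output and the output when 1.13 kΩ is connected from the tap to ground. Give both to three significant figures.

Open-circuit: V = 8.13 × 284/(820 + 284) = 2.09 V.
With the load, R_g becomes R_g‖R_L = 227.0 Ω, so V = 8.13 × 227.0/1047 = 1.76 V.

Unloaded: 2.09 V; loaded: 1.76 V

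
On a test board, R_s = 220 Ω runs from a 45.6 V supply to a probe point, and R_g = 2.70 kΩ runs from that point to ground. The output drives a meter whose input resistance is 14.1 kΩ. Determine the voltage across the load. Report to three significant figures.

The load sits in parallel with R_g: R_g‖R_L = (2700 × 14100) / (2700 + 14100) = 2266 Ω.
V_out = 45.6 × 2266 / (220 + 2266) = 45.6 × 2266/2486 = 41.6 V.
(Unloaded it would have been 42.2 V.)

V_out ≈ 41.6 V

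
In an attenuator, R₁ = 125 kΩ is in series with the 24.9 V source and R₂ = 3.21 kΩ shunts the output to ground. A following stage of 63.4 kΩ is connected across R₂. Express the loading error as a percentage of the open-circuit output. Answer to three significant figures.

The divider's output (Thévenin) resistance is R₁‖R₂ = 3.130 kΩ.
Fractional drop under load = R_th/(R_th + R_L) = 3.130 / (3.130 + 63.4) = 0.04704.
So the output falls by 4.70 %.

4.70 %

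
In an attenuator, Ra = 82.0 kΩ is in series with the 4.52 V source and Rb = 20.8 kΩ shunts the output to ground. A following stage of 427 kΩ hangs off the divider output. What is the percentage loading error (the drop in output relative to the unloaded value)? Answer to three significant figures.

3.74 %

The divider's output (Thévenin) resistance is Ra‖Rb = 16.59 kΩ.
Fractional drop under load = R_th/(R_th + R_L) = 16.59 / (16.59 + 427) = 0.03740.
So the output falls by 3.74 %.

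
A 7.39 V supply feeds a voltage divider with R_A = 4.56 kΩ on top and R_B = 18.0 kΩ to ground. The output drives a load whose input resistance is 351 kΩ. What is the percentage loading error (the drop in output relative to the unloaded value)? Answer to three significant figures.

The divider's output (Thévenin) resistance is R_A‖R_B = 3.638 kΩ.
Fractional drop under load = R_th/(R_th + R_L) = 3.638 / (3.638 + 351) = 0.01026.
So the output falls by 1.03 %.

1.03 %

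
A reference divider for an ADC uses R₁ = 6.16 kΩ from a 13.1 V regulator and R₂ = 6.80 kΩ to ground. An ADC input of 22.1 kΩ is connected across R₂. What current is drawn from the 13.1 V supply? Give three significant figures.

R₂‖R_L = 5.200 kΩ, so the source sees R₁ + R₂‖R_L = 11.36 kΩ.
I = 13.1 V / 11.36 kΩ = 1.15 mA.

I ≈ 1.15 mA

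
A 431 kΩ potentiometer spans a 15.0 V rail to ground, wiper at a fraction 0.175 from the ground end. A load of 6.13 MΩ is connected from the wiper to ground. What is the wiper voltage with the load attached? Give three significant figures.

V ≈ 2.60 V

The wiper splits the pot into (1−α)R = 355.6 kΩ above and αR = 75.42 kΩ below.
Lower section ‖ load = 74.51 kΩ.
V_wiper = 15.0 × 74.51/(355.6 + 74.51) = 2.60 V.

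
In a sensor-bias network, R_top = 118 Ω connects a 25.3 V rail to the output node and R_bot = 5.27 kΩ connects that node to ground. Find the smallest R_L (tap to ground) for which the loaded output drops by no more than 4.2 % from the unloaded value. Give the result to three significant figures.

Output resistance R_th = R_top‖R_bot = (118 × 5270)/5388 = 115.4 Ω.
The fractional drop is R_th/(R_th + R_L); requiring this ≤ 0.0420 gives R_L ≥ R_th(1/0.0420 − 1) = 115.4 × 22.81 = 2.63 kΩ.

R_L(min) ≈ 2.63 kΩ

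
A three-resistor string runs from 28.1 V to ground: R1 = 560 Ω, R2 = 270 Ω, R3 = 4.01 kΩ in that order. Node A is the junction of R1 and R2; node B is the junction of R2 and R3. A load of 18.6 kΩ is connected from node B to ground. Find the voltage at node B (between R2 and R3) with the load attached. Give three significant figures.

V ≈ 22.5 V

At node B, R3 is in parallel with the load: R3‖R_L = 3299 Ω.
Below node A the resistance is R2 + (R3‖R_L) = 3569 Ω, so V_A = 28.1 × 3569/4129 = 24.29 V.
Then V_B = V_A × (R3‖R_L)/(R2 + R3‖R_L) = 24.29 × 3299/3569 = 22.5 V.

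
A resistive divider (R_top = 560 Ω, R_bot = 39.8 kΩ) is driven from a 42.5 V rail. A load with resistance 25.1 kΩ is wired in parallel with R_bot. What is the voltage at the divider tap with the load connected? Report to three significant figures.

V_out ≈ 41.0 V

The load sits in parallel with R_bot: R_bot‖R_L = (39800 × 25100) / (39800 + 25100) = 15390 Ω.
V_out = 42.5 × 15390 / (560 + 15390) = 42.5 × 15390/15950 = 41.0 V.
(Unloaded it would have been 41.9 V.)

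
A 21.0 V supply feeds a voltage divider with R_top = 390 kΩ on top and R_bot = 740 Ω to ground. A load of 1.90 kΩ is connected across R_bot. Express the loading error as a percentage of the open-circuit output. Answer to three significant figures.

28.0 %

Unloaded V = 21.0 × 740/390700 = 0.03977 V.
Loaded: R_bot‖R_L = 532.6 Ω, giving V = 21.0 × 532.6/390500 = 0.02864 V.
Drop = (0.03977 − 0.02864) / 0.03977 = 28.0 %.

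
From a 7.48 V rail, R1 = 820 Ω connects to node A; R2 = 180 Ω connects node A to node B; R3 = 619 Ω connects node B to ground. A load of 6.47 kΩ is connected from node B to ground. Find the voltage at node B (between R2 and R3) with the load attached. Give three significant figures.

At node B, R3 is in parallel with the load: R3‖R_L = 564.9 Ω.
Below node A the resistance is R2 + (R3‖R_L) = 744.9 Ω, so V_A = 7.48 × 744.9/1565 = 3.561 V.
Then V_B = V_A × (R3‖R_L)/(R2 + R3‖R_L) = 3.561 × 564.9/744.9 = 2.70 V.

V ≈ 2.70 V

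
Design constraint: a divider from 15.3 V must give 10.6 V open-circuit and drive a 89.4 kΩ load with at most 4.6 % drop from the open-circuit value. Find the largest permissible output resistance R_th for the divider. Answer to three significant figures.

R_th ≤ 4.31 kΩ

Loading drop = R_th/(R_th + R_L) ≤ 0.0460, so R_th ≤ R_L · ε/(1−ε) = 89.4 kΩ × 0.0460/0.9540 = 4.31 kΩ.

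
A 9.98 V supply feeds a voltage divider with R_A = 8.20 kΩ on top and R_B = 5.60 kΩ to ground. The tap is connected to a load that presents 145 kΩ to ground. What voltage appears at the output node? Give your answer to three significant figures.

V_out ≈ 3.96 V

The load sits in parallel with R_B: R_B‖R_L = (5.60 × 145) / (5.60 + 145) = 5.392 kΩ.
V_out = 9.98 × 5.392 / (8.20 + 5.392) = 9.98 × 5.392/13.59 = 3.96 V.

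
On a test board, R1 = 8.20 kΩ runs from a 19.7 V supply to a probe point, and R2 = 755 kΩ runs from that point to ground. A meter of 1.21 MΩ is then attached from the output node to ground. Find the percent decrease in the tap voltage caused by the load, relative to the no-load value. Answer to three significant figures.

0.666 %

The divider's output (Thévenin) resistance is R1‖R2 = 8.112 kΩ.
Fractional drop under load = R_th/(R_th + R_L) = 8.112 / (8.112 + 1210) = 0.006659.
So the output falls by 0.666 %.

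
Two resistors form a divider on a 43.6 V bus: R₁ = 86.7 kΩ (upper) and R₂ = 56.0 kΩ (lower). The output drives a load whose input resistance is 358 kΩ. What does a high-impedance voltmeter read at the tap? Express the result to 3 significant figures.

The load sits in parallel with R₂: R₂‖R_L = (56.0 × 358) / (56.0 + 358) = 48.43 kΩ.
V_out = 43.6 × 48.43 / (86.7 + 48.43) = 43.6 × 48.43/135.1 = 15.6 V.

V_out ≈ 15.6 V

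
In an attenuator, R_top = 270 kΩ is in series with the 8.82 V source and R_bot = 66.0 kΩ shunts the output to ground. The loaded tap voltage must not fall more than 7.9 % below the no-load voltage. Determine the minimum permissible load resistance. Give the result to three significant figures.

R_L(min) ≈ 618 kΩ

Output resistance R_th = R_top‖R_bot = (270 × 66.0)/336.0 = 53.04 kΩ.
The fractional drop is R_th/(R_th + R_L); requiring this ≤ 0.0790 gives R_L ≥ R_th(1/0.0790 − 1) = 53.04 × 11.66 = 618 kΩ.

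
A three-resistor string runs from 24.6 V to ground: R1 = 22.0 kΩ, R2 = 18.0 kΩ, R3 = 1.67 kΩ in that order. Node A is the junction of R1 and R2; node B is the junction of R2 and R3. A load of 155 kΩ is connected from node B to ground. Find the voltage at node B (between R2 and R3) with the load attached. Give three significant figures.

V ≈ 0.976 V

At node B, R3 is in parallel with the load: R3‖R_L = 1.652 kΩ.
Below node A the resistance is R2 + (R3‖R_L) = 19.65 kΩ, so V_A = 24.6 × 19.65/41.65 = 11.61 V.
Then V_B = V_A × (R3‖R_L)/(R2 + R3‖R_L) = 11.61 × 1.652/19.65 = 0.976 V.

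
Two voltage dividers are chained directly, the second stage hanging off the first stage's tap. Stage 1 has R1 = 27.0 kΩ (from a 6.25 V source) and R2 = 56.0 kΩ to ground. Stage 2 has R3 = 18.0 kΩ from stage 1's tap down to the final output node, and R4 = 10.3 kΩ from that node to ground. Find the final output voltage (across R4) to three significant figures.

V_out ≈ 0.934 V

Stage 2 presents R3+R4 = 28.30 kΩ as a load on stage 1's tap.
Stage 1's lower leg becomes R2‖(R3+R4) = 18.80 kΩ, so V_mid = 6.25 × 18.80/45.80 = 2.565 V.
Stage 2 is itself unloaded: V_out = V_mid × R4/(R3+R4) = 2.565 × 10.3/28.30 = 0.934 V.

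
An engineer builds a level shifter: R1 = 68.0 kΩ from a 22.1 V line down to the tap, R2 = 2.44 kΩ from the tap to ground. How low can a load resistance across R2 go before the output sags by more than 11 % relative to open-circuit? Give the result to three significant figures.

Output resistance R_th = R1‖R2 = (68.0 × 2.44)/70.44 = 2.355 kΩ.
The fractional drop is R_th/(R_th + R_L); requiring this ≤ 0.110 gives R_L ≥ R_th(1/0.110 − 1) = 2.355 × 8.091 = 19.1 kΩ.

R_L(min) ≈ 19.1 kΩ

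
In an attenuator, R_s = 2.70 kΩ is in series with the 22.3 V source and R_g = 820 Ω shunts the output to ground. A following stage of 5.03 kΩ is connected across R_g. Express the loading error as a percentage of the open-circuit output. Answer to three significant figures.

11.1 %

Unloaded V = 22.3 × 820/3520 = 5.1949 V.
Loaded: R_g‖R_L = 705.1 Ω, giving V = 22.3 × 705.1/3405 = 4.6175 V.
Drop = (5.1949 − 4.6175) / 5.1949 = 11.1 %.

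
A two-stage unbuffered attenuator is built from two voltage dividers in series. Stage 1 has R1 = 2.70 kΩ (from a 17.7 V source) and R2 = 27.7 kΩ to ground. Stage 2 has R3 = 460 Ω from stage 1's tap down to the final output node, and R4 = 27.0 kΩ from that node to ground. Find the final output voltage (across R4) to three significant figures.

V_out ≈ 14.6 V

Stage 2 presents R3+R4 = 27460 Ω as a load on stage 1's tap.
Stage 1's lower leg becomes R2‖(R3+R4) = 13790 Ω, so V_mid = 17.7 × 13790/16490 = 14.80 V.
Stage 2 is itself unloaded: V_out = V_mid × R4/(R3+R4) = 14.80 × 27000/27460 = 14.6 V.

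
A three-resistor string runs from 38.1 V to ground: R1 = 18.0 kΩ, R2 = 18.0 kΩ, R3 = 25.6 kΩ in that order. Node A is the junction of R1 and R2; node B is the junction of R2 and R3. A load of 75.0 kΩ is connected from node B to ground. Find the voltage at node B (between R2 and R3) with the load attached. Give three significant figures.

At node B, R3 is in parallel with the load: R3‖R_L = 19.09 kΩ.
Below node A the resistance is R2 + (R3‖R_L) = 37.09 kΩ, so V_A = 38.1 × 37.09/55.09 = 25.65 V.
Then V_B = V_A × (R3‖R_L)/(R2 + R3‖R_L) = 25.65 × 19.09/37.09 = 13.2 V.

V ≈ 13.2 V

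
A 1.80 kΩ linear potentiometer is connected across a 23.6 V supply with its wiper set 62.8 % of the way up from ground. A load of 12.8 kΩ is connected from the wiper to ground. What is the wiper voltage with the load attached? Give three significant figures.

V ≈ 14.3 V

The wiper splits the pot into (1−α)R = 669.6 Ω above and αR = 1130 Ω below.
Lower section ‖ load = 1039 Ω.
V_wiper = 23.6 × 1039/(669.6 + 1039) = 14.3 V.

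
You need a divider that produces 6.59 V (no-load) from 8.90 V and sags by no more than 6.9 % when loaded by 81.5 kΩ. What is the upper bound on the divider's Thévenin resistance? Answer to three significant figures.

R_th ≤ 6.04 kΩ

Loading drop = R_th/(R_th + R_L) ≤ 0.0690, so R_th ≤ R_L · ε/(1−ε) = 81.5 kΩ × 0.0690/0.9310 = 6.04 kΩ.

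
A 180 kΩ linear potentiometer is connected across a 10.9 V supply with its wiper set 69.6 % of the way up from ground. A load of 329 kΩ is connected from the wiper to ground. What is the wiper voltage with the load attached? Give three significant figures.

The wiper splits the pot into (1−α)R = 54.72 kΩ above and αR = 125.3 kΩ below.
Lower section ‖ load = 90.73 kΩ.
V_wiper = 10.9 × 90.73/(54.72 + 90.73) = 6.80 V.

V ≈ 6.80 V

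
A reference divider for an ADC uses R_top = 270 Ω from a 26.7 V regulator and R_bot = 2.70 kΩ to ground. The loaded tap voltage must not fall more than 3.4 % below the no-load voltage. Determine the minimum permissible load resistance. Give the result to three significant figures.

R_L(min) ≈ 6.97 kΩ

Output resistance R_th = R_top‖R_bot = (270 × 2700)/2970 = 245.5 Ω.
The fractional drop is R_th/(R_th + R_L); requiring this ≤ 0.0340 gives R_L ≥ R_th(1/0.0340 − 1) = 245.5 × 28.41 = 6.97 kΩ.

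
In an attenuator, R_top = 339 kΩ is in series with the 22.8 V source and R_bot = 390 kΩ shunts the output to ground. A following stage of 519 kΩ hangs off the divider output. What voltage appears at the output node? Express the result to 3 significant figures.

V_out ≈ 9.04 V

The load sits in parallel with R_bot: R_bot‖R_L = (390 × 519) / (390 + 519) = 222.7 kΩ.
V_out = 22.8 × 222.7 / (339 + 222.7) = 22.8 × 222.7/561.7 = 9.04 V.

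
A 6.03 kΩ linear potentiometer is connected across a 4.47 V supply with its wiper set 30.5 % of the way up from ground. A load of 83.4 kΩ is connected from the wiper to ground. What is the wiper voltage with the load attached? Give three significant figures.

V ≈ 1.34 V

The wiper splits the pot into (1−α)R = 4.191 kΩ above and αR = 1.839 kΩ below.
Lower section ‖ load = 1.799 kΩ.
V_wiper = 4.47 × 1.799/(4.191 + 1.799) = 1.34 V.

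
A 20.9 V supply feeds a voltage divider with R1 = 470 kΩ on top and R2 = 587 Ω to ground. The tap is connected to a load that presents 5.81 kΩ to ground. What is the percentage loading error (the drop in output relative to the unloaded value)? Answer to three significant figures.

Unloaded V = 20.9 × 587/470600 = 0.026070 V.
Loaded: R2‖R_L = 533.1 Ω, giving V = 20.9 × 533.1/470500 = 0.023681 V.
Drop = (0.026070 − 0.023681) / 0.026070 = 9.17 %.

9.17 %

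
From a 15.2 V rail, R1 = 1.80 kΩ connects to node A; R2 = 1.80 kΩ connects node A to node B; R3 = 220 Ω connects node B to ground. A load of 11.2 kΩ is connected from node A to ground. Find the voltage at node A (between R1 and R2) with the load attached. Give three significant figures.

Below node A the series string R2+R3 = 2020 Ω sits in parallel with the 11200 Ω load: 1711 Ω.
V_A = 15.2 × 1711/(1800 + 1711) = 7.41 V.

V ≈ 7.41 V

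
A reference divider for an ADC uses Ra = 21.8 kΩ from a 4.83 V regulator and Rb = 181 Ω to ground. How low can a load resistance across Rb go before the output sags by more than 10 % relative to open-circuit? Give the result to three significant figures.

Output resistance R_th = Ra‖Rb = (21800 × 181)/21980 = 179.5 Ω.
The fractional drop is R_th/(R_th + R_L); requiring this ≤ 0.100 gives R_L ≥ R_th(1/0.100 − 1) = 179.5 × 9.000 = 1.62 kΩ.

R_L(min) ≈ 1.62 kΩ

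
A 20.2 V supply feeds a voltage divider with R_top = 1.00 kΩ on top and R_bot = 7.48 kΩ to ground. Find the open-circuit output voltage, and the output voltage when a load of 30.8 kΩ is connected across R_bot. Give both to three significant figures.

Open-circuit: V = 20.2 × 7.48/(1.00 + 7.48) = 17.8 V.
With the load, R_bot becomes R_bot‖R_L = 6.018 kΩ, so V = 20.2 × 6.018/7.018 = 17.3 V.

Unloaded: 17.8 V; loaded: 17.3 V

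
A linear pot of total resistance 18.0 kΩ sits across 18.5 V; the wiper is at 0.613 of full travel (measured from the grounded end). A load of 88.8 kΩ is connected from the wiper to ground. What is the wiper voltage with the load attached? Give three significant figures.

The wiper splits the pot into (1−α)R = 6.966 kΩ above and αR = 11.03 kΩ below.
Lower section ‖ load = 9.814 kΩ.
V_wiper = 18.5 × 9.814/(6.966 + 9.814) = 10.8 V.

V ≈ 10.8 V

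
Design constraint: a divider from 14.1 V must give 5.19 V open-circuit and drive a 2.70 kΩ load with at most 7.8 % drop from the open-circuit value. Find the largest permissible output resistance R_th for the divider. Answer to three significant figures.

Loading drop = R_th/(R_th + R_L) ≤ 0.0780, so R_th ≤ R_L · ε/(1−ε) = 2.70 kΩ × 0.0780/0.9220 = 228 Ω.
(Any R1, R2 with R2/(R1+R2) = 0.368 and R1‖R2 ≤ 228 Ω will meet the spec.)

R_th ≤ 228 Ω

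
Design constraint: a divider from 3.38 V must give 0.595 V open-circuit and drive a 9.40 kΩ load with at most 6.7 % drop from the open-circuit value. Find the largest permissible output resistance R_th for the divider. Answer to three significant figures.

R_th ≤ 675 Ω

Loading drop = R_th/(R_th + R_L) ≤ 0.0670, so R_th ≤ R_L · ε/(1−ε) = 9.40 kΩ × 0.0670/0.9330 = 675 Ω.
(Any R1, R2 with R2/(R1+R2) = 0.176 and R1‖R2 ≤ 675 Ω will meet the spec.)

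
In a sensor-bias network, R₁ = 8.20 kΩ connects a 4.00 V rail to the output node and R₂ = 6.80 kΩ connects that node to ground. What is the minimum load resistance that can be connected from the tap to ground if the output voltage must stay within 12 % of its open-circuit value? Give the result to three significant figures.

Output resistance R_th = R₁‖R₂ = (8.20 × 6.80)/15.00 = 3.717 kΩ.
The fractional drop is R_th/(R_th + R_L); requiring this ≤ 0.120 gives R_L ≥ R_th(1/0.120 − 1) = 3.717 × 7.333 = 27.3 kΩ.

R_L(min) ≈ 27.3 kΩ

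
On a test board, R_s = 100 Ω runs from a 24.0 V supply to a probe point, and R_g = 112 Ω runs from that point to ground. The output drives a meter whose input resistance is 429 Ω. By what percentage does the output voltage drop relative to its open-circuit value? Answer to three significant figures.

Unloaded V = 24.0 × 112/212.0 = 12.679 V.
Loaded: R_g‖R_L = 88.81 Ω, giving V = 24.0 × 88.81/188.8 = 11.289 V.
Drop = (12.679 − 11.289) / 12.679 = 11.0 %.

11.0 %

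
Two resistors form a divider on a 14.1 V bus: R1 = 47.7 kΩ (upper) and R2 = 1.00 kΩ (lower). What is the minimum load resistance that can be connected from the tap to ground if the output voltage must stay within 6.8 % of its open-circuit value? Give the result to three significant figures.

Output resistance R_th = R1‖R2 = (47700 × 1000)/48700 = 979.5 Ω.
The fractional drop is R_th/(R_th + R_L); requiring this ≤ 0.0680 gives R_L ≥ R_th(1/0.0680 − 1) = 979.5 × 13.71 = 13.4 kΩ.

R_L(min) ≈ 13.4 kΩ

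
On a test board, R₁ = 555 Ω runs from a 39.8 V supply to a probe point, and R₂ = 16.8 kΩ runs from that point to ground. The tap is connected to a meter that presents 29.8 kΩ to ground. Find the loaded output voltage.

V_out ≈ 37.8 V

The load sits in parallel with R₂: R₂‖R_L = (16800 × 29800) / (16800 + 29800) = 10740 Ω.
V_out = 39.8 × 10740 / (555 + 10740) = 39.8 × 10740/11300 = 37.8 V.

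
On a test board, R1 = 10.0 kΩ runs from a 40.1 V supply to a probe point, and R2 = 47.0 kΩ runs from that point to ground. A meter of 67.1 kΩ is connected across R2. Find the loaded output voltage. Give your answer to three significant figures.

V_out ≈ 29.4 V

The load sits in parallel with R2: R2‖R_L = (47.0 × 67.1) / (47.0 + 67.1) = 27.64 kΩ.
V_out = 40.1 × 27.64 / (10.0 + 27.64) = 40.1 × 27.64/37.64 = 29.4 V.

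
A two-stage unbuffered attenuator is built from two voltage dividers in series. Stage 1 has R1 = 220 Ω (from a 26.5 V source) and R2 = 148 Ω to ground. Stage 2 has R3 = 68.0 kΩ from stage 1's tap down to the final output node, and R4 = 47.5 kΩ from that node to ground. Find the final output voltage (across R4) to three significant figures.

Stage 2 presents R3+R4 = 115500 Ω as a load on stage 1's tap.
Stage 1's lower leg becomes R2‖(R3+R4) = 147.8 Ω, so V_mid = 26.5 × 147.8/367.8 = 10.65 V.
Stage 2 is itself unloaded: V_out = V_mid × R4/(R3+R4) = 10.65 × 47500/115500 = 4.38 V.

V_out ≈ 4.38 V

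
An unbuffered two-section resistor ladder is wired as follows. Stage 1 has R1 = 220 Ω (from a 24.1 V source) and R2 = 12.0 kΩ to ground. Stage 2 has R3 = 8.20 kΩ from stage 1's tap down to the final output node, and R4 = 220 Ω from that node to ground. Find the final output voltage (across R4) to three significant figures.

V_out ≈ 0.603 V

Stage 2 presents R3+R4 = 8420 Ω as a load on stage 1's tap.
Stage 1's lower leg becomes R2‖(R3+R4) = 4948 Ω, so V_mid = 24.1 × 4948/5168 = 23.07 V.
Stage 2 is itself unloaded: V_out = V_mid × R4/(R3+R4) = 23.07 × 220/8420 = 0.603 V.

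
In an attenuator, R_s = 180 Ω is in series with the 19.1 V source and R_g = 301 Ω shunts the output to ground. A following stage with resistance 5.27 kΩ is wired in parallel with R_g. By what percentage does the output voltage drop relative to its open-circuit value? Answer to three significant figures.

The divider's output (Thévenin) resistance is R_s‖R_g = 112.6 Ω.
Fractional drop under load = R_th/(R_th + R_L) = 112.6 / (112.6 + 5270) = 0.02093.
So the output falls by 2.09 %.

2.09 %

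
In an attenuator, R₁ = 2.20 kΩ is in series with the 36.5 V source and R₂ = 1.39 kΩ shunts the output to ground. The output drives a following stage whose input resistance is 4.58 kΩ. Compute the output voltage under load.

The load sits in parallel with R₂: R₂‖R_L = (1.39 × 4.58) / (1.39 + 4.58) = 1.066 kΩ.
V_out = 36.5 × 1.066 / (2.20 + 1.066) = 36.5 × 1.066/3.266 = 11.9 V.

V_out ≈ 11.9 V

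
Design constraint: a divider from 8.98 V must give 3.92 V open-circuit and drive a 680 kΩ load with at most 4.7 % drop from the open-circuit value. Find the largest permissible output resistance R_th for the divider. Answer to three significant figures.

R_th ≤ 33.5 kΩ

Loading drop = R_th/(R_th + R_L) ≤ 0.0470, so R_th ≤ R_L · ε/(1−ε) = 680 kΩ × 0.0470/0.9530 = 33.5 kΩ.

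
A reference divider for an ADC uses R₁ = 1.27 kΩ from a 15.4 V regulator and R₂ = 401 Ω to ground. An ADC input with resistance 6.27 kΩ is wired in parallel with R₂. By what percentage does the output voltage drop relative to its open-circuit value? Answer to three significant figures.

4.64 %

The divider's output (Thévenin) resistance is R₁‖R₂ = 304.8 Ω.
Fractional drop under load = R_th/(R_th + R_L) = 304.8 / (304.8 + 6270) = 0.04635.
So the output falls by 4.64 %.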